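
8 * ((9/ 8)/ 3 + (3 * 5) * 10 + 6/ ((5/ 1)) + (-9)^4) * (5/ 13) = 268503/ 13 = 20654.08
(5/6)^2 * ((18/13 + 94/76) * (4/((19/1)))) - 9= -727891/84474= -8.62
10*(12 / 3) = 40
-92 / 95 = -0.97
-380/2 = -190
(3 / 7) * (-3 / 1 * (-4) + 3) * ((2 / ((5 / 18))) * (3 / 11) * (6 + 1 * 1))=972 / 11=88.36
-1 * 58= -58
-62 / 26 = -31 / 13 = -2.38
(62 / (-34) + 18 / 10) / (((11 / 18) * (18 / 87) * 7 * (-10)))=87 / 32725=0.00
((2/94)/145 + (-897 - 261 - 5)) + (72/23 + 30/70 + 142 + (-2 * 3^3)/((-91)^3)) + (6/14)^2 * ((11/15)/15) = -600887518652004/590592431975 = -1017.43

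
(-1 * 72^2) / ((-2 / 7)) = 18144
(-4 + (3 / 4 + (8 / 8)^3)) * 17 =-153 / 4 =-38.25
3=3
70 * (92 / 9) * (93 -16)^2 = 38182760 / 9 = 4242528.89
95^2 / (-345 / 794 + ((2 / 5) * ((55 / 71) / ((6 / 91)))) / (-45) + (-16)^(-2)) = -8791638048000 / 521201987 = -16868.01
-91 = -91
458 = 458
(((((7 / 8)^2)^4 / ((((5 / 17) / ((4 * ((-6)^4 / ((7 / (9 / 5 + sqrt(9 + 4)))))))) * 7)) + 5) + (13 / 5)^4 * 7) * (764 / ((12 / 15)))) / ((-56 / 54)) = -462477000556341 / 917504000 - 119349683523 * sqrt(13) / 1048576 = -914446.40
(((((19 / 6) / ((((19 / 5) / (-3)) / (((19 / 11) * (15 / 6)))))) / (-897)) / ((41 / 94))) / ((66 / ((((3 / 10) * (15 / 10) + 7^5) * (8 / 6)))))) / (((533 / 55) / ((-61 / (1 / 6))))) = -41616010175 / 117612846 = -353.84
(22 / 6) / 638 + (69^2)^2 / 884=1972039969 / 76908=25641.55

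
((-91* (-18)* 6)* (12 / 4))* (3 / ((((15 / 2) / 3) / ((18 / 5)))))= 3184272 / 25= 127370.88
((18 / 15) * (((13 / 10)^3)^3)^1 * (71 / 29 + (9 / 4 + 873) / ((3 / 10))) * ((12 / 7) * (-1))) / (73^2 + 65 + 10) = -16163515802818449 / 1371265000000000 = -11.79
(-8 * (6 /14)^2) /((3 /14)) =-48 /7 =-6.86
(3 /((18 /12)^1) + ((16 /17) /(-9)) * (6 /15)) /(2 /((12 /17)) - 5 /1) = -0.90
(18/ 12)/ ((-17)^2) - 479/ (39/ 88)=-24363739/ 22542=-1080.82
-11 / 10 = -1.10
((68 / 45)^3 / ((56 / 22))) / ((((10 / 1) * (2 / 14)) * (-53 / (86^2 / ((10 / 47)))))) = -75143981264 / 120740625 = -622.36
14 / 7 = 2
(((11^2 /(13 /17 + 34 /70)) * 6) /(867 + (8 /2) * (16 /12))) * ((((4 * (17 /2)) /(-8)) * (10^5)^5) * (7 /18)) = -2677314062500000000000000000000 /243381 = -11000505637251880795953670.00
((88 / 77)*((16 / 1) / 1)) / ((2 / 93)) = 5952 / 7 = 850.29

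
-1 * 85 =-85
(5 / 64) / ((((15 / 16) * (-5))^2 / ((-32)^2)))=4096 / 1125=3.64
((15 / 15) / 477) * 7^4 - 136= -130.97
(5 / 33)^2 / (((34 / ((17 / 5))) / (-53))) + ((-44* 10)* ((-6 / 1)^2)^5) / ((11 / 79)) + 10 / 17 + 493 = -7074673180669067 / 37026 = -191073115666.53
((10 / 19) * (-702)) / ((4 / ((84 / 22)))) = -73710 / 209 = -352.68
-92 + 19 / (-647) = -59543 / 647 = -92.03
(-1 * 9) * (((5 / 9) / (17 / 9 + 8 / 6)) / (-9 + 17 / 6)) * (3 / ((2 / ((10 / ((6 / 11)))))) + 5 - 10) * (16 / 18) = 5400 / 1073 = 5.03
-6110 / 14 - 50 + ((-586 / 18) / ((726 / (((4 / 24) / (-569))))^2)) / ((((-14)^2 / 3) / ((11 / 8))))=-1277891493228726053 / 2627089707078144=-486.43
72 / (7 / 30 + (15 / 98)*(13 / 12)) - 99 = 191007 / 2347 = 81.38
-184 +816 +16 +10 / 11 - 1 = 7127 / 11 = 647.91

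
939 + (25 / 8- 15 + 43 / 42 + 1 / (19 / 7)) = 2963827 / 3192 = 928.52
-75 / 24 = -3.12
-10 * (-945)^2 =-8930250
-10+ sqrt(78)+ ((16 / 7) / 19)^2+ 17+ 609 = sqrt(78)+ 10896680 / 17689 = 624.85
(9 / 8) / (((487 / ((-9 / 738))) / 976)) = -549 / 19967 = -0.03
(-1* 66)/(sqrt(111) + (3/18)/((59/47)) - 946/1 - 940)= 0.04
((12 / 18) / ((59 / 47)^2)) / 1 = 4418 / 10443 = 0.42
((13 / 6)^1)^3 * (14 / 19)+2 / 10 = 78947 / 10260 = 7.69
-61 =-61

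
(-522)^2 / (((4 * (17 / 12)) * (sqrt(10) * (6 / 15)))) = 204363 * sqrt(10) / 17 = 38014.86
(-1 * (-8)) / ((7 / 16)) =128 / 7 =18.29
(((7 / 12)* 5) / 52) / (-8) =-35 / 4992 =-0.01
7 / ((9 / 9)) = 7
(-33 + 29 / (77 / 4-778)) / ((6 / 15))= -100271 / 1214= -82.60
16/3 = 5.33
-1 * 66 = -66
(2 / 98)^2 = 1 / 2401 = 0.00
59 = 59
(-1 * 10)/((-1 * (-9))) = -10/9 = -1.11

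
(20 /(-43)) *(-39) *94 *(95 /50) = 139308 /43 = 3239.72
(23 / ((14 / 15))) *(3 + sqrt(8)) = 345 *sqrt(2) / 7 + 1035 / 14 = 143.63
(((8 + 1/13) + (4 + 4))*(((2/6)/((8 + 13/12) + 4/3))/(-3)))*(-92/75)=76912/365625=0.21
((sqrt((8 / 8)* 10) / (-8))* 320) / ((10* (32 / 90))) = -45* sqrt(10) / 4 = -35.58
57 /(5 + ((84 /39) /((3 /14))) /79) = 175617 /15797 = 11.12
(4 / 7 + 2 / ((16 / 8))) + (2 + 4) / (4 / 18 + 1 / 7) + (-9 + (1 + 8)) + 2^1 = 20.01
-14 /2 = -7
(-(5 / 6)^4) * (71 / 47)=-44375 / 60912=-0.73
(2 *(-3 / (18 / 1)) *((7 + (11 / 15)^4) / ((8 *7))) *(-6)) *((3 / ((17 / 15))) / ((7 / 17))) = 92254 / 55125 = 1.67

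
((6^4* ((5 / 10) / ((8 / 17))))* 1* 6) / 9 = 918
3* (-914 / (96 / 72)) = -4113 / 2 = -2056.50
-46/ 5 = -9.20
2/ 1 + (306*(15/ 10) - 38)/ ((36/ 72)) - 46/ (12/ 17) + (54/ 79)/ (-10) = 1845673/ 2370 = 778.76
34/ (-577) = -34/ 577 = -0.06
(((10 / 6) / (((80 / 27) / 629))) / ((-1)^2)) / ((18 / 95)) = 59755 / 32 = 1867.34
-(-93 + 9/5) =456/5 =91.20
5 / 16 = 0.31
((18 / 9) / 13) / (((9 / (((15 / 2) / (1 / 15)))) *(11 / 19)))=3.32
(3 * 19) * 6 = 342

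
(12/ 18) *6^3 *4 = 576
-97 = -97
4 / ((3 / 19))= 76 / 3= 25.33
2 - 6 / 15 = 8 / 5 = 1.60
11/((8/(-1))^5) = -11/32768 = -0.00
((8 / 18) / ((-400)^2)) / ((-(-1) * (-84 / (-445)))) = 89 / 6048000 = 0.00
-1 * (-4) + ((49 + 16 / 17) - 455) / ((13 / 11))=-74862 / 221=-338.74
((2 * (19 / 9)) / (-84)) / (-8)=19 / 3024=0.01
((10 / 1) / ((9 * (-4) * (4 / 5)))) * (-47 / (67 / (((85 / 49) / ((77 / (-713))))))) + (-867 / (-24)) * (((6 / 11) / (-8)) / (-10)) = -2669114257 / 728038080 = -3.67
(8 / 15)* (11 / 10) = 44 / 75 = 0.59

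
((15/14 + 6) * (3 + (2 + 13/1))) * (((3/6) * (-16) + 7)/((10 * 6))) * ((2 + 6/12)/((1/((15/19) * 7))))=-4455/152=-29.31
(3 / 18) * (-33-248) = -281 / 6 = -46.83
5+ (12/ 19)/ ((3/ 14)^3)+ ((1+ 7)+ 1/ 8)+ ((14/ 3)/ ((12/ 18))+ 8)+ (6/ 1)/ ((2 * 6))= 126967/ 1368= 92.81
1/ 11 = 0.09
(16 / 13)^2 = 256 / 169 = 1.51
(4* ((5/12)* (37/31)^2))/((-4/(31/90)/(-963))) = 146483/744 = 196.89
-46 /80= -23 /40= -0.58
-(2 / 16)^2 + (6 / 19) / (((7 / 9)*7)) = 2525 / 59584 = 0.04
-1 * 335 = -335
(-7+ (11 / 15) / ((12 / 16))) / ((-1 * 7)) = 271 / 315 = 0.86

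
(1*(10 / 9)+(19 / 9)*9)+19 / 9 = 200 / 9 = 22.22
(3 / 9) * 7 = 7 / 3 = 2.33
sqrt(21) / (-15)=-sqrt(21) / 15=-0.31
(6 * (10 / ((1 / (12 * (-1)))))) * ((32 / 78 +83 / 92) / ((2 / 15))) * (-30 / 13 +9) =-184357350 / 3887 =-47429.21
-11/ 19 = -0.58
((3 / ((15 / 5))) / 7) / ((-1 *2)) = -1 / 14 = -0.07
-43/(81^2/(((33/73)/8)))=-473/1277208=-0.00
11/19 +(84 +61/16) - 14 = 22615/304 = 74.39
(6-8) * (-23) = 46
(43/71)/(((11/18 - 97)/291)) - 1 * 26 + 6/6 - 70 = -11927809/123185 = -96.83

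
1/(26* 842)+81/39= 2.08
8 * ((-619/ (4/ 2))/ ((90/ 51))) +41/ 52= -1093777/ 780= -1402.28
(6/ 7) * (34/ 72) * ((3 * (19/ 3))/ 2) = 323/ 84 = 3.85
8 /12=2 /3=0.67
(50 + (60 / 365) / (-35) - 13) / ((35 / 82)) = 7750886 / 89425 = 86.67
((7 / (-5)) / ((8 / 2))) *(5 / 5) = -7 / 20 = -0.35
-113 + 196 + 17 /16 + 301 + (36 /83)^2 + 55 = 48526185 /110224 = 440.25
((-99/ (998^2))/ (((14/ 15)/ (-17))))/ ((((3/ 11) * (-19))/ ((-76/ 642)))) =30855/ 746006996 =0.00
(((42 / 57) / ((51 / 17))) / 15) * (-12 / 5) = -56 / 1425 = -0.04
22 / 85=0.26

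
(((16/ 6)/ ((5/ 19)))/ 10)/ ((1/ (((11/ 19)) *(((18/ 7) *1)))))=264/ 175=1.51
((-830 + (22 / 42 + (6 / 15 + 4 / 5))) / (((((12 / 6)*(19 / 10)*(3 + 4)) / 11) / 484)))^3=-4556115892963748.61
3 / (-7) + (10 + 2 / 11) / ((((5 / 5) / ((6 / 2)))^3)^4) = 416649711 / 77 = 5411035.21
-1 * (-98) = 98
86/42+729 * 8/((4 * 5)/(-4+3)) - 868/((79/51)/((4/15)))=-3641341/8295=-438.98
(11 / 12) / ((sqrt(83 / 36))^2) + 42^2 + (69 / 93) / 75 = 340486534 / 192975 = 1764.41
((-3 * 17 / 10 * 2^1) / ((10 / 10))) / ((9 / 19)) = -323 / 15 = -21.53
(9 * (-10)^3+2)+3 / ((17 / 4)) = -152954 / 17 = -8997.29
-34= -34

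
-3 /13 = -0.23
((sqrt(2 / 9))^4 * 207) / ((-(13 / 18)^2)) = -3312 / 169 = -19.60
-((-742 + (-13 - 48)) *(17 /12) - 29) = 13999 /12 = 1166.58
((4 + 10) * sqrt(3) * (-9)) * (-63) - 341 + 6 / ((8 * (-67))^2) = -48983965 / 143648 + 7938 * sqrt(3) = 13408.02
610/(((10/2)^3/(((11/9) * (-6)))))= -2684/75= -35.79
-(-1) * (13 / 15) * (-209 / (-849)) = 2717 / 12735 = 0.21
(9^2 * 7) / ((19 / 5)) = 2835 / 19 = 149.21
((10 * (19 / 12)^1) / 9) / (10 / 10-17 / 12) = -38 / 9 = -4.22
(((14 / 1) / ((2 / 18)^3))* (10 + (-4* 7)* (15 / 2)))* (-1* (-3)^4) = 165337200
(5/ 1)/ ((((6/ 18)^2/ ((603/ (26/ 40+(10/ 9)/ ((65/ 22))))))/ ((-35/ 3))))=-105826500/ 343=-308532.07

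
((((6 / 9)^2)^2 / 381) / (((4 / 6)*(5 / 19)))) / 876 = 0.00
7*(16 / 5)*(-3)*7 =-2352 / 5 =-470.40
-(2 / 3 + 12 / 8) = -13 / 6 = -2.17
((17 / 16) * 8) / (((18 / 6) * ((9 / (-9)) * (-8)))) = 17 / 48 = 0.35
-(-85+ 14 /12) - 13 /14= 1741 /21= 82.90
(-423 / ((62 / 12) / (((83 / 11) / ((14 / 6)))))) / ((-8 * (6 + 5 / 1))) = 315981 / 105028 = 3.01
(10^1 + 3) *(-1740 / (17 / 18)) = -23950.59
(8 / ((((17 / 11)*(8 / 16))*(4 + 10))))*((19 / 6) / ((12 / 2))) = 418 / 1071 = 0.39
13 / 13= 1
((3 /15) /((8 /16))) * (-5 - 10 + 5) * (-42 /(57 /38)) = 112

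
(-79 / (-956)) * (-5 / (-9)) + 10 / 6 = 14735 / 8604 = 1.71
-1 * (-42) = 42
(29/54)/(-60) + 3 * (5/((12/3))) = 12121/3240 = 3.74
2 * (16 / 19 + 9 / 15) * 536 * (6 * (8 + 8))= 14098944 / 95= 148409.94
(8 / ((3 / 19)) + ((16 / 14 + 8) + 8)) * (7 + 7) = 2848 / 3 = 949.33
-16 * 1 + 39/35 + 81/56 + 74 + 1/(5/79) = 21381/280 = 76.36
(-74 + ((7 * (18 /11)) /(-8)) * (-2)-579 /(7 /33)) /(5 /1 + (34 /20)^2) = -21565450 /60753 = -354.97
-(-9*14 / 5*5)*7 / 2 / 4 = 441 / 4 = 110.25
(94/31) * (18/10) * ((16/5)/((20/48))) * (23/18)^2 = 68.44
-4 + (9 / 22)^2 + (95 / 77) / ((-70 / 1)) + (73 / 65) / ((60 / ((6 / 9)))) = -266224891 / 69369300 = -3.84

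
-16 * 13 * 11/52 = -44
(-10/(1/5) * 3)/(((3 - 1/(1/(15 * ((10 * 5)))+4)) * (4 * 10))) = -15005/11004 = -1.36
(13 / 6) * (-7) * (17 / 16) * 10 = -7735 / 48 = -161.15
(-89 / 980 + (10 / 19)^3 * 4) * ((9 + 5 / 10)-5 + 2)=3.20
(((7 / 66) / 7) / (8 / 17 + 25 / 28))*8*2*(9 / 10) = 5712 / 35695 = 0.16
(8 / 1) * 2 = 16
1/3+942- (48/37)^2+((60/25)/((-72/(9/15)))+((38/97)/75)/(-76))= 940.63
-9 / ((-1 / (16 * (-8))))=-1152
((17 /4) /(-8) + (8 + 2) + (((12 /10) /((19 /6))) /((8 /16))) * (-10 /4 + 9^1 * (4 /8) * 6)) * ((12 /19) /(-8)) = -255699 /115520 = -2.21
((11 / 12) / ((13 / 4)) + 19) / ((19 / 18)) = 4512 / 247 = 18.27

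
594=594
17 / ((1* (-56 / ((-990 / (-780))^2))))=-18513 / 37856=-0.49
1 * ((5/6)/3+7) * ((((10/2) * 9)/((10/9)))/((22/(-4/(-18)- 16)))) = -9301/44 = -211.39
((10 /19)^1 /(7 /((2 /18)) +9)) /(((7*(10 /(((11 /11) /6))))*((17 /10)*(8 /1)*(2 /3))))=5 /2604672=0.00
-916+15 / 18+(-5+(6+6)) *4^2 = -4819 / 6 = -803.17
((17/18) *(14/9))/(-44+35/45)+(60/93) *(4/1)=276391/108531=2.55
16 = 16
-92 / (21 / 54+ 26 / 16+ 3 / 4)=-6624 / 199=-33.29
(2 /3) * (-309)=-206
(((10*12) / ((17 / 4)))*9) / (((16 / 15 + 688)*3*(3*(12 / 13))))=975 / 21964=0.04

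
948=948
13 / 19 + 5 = 108 / 19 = 5.68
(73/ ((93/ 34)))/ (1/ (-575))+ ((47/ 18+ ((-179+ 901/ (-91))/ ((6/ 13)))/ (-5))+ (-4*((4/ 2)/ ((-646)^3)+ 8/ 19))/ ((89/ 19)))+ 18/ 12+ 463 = -4561656065958830/ 308280614481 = -14797.09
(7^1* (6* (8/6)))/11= 56/11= 5.09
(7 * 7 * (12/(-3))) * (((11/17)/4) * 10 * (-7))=37730/17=2219.41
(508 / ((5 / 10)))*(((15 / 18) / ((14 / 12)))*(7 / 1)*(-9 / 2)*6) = -137160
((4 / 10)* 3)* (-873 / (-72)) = 14.55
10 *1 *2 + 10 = 30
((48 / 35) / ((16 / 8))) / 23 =24 / 805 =0.03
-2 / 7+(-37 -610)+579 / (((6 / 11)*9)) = -66697 / 126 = -529.34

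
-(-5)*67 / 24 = 335 / 24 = 13.96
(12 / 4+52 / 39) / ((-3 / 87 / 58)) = -21866 / 3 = -7288.67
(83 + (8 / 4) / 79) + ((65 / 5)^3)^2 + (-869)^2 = 440982189 / 79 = 5582053.03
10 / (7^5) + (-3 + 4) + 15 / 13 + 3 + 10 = 3311109 / 218491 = 15.15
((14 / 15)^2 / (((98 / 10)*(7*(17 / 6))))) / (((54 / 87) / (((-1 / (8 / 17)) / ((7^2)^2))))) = -29 / 4537890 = -0.00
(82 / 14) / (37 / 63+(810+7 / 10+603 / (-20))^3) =2952000 / 239680510576253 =0.00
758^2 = 574564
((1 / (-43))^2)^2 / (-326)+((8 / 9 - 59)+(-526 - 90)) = -6761848207451 / 10030762134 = -674.11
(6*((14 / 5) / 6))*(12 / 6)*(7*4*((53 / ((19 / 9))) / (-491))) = -373968 / 46645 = -8.02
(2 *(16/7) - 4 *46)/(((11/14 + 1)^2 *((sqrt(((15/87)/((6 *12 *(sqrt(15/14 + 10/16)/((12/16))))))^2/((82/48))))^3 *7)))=-18326617294848 *sqrt(81795)/765625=-6845884743.43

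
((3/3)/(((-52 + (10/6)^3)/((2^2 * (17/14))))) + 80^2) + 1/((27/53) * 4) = 6188688965/966924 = 6400.39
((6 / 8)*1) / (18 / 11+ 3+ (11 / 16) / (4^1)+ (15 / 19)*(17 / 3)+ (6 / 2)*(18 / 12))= 3344 / 61449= 0.05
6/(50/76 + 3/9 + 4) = 684/569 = 1.20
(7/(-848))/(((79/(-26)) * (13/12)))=21/8374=0.00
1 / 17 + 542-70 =8025 / 17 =472.06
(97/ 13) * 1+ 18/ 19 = 2077/ 247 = 8.41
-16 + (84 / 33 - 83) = -1061 / 11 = -96.45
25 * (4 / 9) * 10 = 1000 / 9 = 111.11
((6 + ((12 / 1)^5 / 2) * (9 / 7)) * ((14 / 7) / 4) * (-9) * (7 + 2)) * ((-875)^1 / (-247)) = -5668916625 / 247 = -22951079.45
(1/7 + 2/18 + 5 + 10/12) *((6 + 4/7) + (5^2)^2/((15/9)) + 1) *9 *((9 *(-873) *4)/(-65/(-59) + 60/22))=-20947750002036/121765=-172034246.31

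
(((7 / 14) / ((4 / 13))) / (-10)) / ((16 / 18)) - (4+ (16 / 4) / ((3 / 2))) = -13151 / 1920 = -6.85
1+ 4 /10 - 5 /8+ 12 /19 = 1069 /760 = 1.41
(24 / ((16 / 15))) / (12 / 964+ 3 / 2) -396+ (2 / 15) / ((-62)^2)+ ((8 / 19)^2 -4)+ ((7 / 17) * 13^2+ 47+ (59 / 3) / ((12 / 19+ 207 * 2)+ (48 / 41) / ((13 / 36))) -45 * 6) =-538.31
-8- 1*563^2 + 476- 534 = -317035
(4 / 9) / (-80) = -1 / 180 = -0.01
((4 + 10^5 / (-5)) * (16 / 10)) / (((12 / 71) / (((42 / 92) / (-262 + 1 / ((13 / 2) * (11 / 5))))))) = 329.93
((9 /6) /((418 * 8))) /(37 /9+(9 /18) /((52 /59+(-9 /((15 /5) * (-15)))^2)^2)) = 5540643 /58055488304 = 0.00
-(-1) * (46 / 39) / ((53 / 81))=1242 / 689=1.80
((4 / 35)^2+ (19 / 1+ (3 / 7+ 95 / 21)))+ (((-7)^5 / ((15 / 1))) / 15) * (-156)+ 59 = 14376378 / 1225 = 11735.82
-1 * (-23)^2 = -529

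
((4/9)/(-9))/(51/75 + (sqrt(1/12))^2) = -400/6183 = -0.06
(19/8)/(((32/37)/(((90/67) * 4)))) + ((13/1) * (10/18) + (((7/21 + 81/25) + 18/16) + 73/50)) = 2714531/96480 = 28.14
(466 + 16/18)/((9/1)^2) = 4202/729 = 5.76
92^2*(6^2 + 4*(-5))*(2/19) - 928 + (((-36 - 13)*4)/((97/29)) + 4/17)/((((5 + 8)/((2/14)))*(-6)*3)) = 113992323992/8553363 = 13327.19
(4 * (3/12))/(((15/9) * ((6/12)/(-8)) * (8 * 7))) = -6/35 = -0.17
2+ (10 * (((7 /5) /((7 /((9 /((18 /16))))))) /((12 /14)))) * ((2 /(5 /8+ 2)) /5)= 218 /45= 4.84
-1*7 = -7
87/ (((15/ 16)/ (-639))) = -296496/ 5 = -59299.20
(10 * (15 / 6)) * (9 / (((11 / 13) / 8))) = 23400 / 11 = 2127.27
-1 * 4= -4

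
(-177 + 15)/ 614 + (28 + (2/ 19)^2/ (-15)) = 46107497/ 1662405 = 27.74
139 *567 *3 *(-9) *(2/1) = -4255902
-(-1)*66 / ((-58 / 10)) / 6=-55 / 29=-1.90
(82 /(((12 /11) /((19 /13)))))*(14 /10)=59983 /390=153.80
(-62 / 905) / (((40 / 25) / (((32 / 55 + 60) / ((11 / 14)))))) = -361522 / 109505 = -3.30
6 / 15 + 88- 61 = 137 / 5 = 27.40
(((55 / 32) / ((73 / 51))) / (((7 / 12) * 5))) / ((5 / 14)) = 1683 / 1460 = 1.15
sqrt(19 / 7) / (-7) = -sqrt(133) / 49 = -0.24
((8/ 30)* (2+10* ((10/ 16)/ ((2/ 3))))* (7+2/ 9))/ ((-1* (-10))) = 1183/ 540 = 2.19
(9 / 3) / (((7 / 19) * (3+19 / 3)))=171 / 196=0.87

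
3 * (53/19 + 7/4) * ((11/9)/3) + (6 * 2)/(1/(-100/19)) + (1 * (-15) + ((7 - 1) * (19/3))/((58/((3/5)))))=-2387479/33060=-72.22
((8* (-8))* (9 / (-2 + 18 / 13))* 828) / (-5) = -775008 / 5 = -155001.60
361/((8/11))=496.38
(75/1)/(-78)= -25/26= -0.96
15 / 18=5 / 6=0.83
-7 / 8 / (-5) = 7 / 40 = 0.18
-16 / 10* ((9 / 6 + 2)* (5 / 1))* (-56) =1568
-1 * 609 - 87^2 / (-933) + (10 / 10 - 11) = -189986 / 311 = -610.89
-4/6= -2/3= -0.67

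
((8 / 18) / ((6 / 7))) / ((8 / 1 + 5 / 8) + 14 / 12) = 112 / 2115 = 0.05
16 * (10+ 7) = 272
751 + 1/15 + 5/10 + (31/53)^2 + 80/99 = 2093237849/2780910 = 752.72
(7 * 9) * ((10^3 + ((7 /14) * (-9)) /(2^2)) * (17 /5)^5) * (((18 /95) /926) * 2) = 6433225821729 /549812500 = 11700.76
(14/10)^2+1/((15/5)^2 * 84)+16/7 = 4.25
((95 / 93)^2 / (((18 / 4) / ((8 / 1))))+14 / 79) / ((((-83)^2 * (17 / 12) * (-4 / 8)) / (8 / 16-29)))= 0.01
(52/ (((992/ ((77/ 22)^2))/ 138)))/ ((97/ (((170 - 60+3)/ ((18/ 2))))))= 1655563/ 144336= 11.47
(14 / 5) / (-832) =-7 / 2080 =-0.00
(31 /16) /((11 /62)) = 961 /88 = 10.92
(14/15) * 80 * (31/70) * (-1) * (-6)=992/5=198.40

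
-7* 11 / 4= -77 / 4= -19.25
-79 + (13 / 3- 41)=-115.67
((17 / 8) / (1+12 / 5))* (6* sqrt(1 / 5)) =3* sqrt(5) / 4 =1.68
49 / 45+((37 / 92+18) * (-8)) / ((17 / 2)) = -285581 / 17595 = -16.23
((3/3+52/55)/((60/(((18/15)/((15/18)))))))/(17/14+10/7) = 4494/254375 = 0.02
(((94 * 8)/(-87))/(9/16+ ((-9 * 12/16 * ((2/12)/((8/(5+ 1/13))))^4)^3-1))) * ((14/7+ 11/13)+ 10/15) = 812035659252759363542006628352/11700343469415543191944387551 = 69.40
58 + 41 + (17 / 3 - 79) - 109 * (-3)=1058 / 3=352.67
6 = 6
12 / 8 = 1.50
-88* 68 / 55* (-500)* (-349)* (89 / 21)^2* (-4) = 601539750400 / 441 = 1364035715.19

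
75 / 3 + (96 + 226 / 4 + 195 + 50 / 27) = 20215 / 54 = 374.35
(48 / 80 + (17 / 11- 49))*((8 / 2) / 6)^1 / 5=-6.25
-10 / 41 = -0.24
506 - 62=444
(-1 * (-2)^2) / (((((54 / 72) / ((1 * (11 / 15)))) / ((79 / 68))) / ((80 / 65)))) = -55616 / 9945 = -5.59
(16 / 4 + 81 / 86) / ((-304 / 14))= -2975 / 13072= -0.23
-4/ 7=-0.57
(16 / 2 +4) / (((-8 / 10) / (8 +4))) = -180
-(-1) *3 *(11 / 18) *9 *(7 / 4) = 231 / 8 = 28.88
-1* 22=-22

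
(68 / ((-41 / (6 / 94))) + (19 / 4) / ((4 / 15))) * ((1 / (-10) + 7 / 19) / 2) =27842481 / 11716160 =2.38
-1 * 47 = -47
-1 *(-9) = 9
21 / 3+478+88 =573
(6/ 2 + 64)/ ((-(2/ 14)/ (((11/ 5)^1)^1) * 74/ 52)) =-134134/ 185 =-725.05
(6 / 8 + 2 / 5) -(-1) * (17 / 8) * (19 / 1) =1661 / 40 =41.52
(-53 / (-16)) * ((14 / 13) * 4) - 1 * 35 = -20.73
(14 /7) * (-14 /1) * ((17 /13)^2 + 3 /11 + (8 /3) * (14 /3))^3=-393797246774259104 /4683447945891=-84082.76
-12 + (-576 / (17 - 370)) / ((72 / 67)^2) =-33635 / 3177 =-10.59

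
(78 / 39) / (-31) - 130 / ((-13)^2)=-336 / 403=-0.83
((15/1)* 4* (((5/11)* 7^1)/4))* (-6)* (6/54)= -31.82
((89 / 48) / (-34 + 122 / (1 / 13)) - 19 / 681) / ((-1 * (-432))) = -150535 / 2435125248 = -0.00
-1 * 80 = -80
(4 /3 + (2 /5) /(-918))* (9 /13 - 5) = -171304 /29835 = -5.74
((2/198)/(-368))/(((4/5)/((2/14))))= -5/1020096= -0.00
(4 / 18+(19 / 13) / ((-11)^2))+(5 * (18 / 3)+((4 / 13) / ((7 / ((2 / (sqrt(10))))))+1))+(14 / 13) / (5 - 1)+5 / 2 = 4 * sqrt(10) / 455+481388 / 14157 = 34.03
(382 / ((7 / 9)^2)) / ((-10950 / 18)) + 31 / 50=-14953 / 35770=-0.42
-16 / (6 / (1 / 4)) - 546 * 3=-1638.67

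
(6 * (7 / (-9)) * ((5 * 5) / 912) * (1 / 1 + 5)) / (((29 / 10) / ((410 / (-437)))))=179375 / 722361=0.25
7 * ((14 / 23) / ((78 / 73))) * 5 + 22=37619 / 897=41.94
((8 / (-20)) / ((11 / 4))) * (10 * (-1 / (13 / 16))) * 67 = 119.94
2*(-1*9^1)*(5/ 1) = -90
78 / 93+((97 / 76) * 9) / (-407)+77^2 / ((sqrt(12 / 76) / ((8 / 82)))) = 777169 / 958892+23716 * sqrt(57) / 123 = 1456.52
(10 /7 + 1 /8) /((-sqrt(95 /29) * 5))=-87 * sqrt(2755) /26600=-0.17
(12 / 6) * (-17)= -34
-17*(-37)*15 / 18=3145 / 6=524.17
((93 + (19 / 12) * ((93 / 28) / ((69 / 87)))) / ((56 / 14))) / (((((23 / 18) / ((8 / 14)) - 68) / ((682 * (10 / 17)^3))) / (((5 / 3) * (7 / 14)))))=-1930528875 / 44062963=-43.81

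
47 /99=0.47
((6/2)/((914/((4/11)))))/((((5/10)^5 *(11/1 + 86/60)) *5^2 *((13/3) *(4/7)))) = 6048/121879615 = 0.00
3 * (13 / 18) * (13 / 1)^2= 2197 / 6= 366.17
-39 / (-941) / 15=0.00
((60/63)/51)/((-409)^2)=20/179157951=0.00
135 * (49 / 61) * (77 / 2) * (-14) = -3565485 / 61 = -58450.57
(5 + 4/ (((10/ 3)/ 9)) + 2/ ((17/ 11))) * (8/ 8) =1453/ 85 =17.09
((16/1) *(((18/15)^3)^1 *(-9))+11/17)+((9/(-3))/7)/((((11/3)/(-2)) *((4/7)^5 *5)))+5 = -2901253551/11968000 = -242.42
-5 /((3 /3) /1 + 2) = -5 /3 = -1.67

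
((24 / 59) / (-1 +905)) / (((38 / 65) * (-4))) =-195 / 1013384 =-0.00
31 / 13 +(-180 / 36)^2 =356 / 13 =27.38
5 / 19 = 0.26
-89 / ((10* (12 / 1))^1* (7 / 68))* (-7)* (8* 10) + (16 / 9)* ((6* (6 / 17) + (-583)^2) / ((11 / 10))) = 931294184 / 1683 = 553353.64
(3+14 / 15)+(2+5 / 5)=104 / 15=6.93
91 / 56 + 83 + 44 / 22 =693 / 8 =86.62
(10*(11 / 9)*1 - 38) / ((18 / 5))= -580 / 81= -7.16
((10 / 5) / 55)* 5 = 2 / 11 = 0.18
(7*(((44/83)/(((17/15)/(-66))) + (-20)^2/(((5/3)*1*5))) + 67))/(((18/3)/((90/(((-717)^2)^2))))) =4154675/124303220796177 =0.00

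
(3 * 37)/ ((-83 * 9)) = -37/ 249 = -0.15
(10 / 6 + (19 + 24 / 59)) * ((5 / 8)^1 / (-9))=-9325 / 6372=-1.46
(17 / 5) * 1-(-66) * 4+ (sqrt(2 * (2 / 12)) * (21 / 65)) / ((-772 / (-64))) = 112 * sqrt(3) / 12545+ 1337 / 5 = 267.42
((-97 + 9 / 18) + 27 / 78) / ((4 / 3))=-1875 / 26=-72.12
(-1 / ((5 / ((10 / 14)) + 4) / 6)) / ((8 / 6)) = -9 / 22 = -0.41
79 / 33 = 2.39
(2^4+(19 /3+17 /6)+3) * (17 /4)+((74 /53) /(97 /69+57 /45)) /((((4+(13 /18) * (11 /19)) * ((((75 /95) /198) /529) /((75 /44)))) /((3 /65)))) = 15595639074907 /11518498056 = 1353.96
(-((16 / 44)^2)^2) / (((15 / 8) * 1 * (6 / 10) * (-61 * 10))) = 1024 / 40189545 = 0.00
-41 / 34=-1.21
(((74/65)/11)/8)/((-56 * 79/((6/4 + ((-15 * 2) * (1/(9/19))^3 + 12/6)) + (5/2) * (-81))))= 4327039/3074591520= 0.00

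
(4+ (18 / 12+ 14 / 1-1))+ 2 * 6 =30.50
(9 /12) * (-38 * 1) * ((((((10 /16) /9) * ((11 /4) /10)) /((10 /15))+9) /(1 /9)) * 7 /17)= -4149999 /4352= -953.58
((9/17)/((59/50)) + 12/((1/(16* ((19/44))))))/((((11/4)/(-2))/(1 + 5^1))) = -44144928/121363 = -363.74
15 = 15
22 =22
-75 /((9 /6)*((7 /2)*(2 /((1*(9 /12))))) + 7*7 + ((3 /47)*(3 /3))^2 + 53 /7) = -1159725 /1091309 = -1.06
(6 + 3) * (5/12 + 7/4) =39/2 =19.50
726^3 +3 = 382657179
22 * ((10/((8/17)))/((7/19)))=17765/14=1268.93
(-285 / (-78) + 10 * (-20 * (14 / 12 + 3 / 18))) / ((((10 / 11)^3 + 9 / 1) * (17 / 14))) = -191138255 / 8605077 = -22.21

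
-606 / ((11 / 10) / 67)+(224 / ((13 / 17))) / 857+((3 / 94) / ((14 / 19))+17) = -5950081146133 / 161277116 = -36893.52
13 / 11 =1.18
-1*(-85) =85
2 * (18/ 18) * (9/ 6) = 3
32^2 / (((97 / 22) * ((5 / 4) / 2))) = 180224 / 485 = 371.60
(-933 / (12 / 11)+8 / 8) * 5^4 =-2135625 / 4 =-533906.25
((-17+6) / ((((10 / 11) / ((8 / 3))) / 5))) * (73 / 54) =-17666 / 81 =-218.10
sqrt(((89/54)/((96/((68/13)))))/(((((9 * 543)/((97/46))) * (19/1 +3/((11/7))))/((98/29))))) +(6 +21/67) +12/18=7 * sqrt(3304795017810)/5085021240 +1403/201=6.98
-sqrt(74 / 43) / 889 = -sqrt(3182) / 38227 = -0.00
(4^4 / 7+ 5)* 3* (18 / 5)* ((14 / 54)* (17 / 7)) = 9894 / 35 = 282.69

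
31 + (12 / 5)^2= 919 / 25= 36.76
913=913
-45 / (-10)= 9 / 2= 4.50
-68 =-68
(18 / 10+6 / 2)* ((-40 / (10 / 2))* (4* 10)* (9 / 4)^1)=-3456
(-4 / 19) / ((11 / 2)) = -8 / 209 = -0.04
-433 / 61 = -7.10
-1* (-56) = 56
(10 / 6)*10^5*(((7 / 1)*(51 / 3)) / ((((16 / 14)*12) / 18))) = 26031250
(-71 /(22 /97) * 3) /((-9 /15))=34435 /22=1565.23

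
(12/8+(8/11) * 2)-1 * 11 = -177/22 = -8.05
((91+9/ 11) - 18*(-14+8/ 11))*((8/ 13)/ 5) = 29104/ 715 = 40.70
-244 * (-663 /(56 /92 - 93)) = -218868 /125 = -1750.94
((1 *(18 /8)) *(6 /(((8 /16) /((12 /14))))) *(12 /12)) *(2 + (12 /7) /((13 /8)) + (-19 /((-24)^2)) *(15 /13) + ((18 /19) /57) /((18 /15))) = 516132837 /7358624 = 70.14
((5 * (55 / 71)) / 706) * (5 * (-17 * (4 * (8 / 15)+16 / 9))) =-411400 / 225567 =-1.82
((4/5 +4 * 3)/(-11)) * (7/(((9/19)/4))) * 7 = -238336/495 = -481.49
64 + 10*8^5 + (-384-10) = 327350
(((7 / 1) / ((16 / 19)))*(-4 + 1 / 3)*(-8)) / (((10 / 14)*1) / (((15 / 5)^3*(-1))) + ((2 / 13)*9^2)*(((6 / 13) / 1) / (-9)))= -15576561 / 42514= -366.39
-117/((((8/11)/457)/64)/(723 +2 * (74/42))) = -23929444968/7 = -3418492138.29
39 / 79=0.49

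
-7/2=-3.50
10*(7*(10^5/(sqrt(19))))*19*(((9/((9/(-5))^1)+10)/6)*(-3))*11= -192500000*sqrt(19)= -839088046.63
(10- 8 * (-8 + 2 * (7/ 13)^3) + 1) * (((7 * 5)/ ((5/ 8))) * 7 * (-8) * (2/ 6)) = -499524032/ 6591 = -75788.81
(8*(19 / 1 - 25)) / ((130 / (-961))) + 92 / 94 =1086998 / 3055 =355.81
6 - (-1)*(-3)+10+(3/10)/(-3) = 129/10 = 12.90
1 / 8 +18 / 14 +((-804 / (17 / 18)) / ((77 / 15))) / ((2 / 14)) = -12141707 / 10472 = -1159.44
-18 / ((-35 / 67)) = 1206 / 35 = 34.46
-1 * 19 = -19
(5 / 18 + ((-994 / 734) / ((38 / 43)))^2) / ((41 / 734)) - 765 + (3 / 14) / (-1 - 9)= -4914250370279 / 6844278420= -718.01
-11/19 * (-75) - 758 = -13577/19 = -714.58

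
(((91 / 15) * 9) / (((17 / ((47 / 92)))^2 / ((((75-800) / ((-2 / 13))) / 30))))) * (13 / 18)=985194119 / 176118912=5.59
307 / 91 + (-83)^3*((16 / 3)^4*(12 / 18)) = -6820019100823 / 22113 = -308416727.75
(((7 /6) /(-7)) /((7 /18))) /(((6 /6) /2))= -6 /7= -0.86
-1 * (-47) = 47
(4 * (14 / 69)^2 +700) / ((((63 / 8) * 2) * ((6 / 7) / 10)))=66669680 / 128547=518.64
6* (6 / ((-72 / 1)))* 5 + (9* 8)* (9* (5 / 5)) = 1291 / 2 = 645.50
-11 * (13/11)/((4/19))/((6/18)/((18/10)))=-6669/20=-333.45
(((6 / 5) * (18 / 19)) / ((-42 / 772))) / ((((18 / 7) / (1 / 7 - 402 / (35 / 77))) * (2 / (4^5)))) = 3679105.42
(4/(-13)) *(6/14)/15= -4/455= -0.01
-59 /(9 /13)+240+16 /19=26611 /171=155.62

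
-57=-57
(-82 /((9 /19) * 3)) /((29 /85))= -132430 /783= -169.13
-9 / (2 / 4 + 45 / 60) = -36 / 5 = -7.20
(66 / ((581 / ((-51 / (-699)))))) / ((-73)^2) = 1122 / 721402717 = 0.00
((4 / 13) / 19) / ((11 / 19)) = 4 / 143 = 0.03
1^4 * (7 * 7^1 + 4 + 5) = 58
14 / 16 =7 / 8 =0.88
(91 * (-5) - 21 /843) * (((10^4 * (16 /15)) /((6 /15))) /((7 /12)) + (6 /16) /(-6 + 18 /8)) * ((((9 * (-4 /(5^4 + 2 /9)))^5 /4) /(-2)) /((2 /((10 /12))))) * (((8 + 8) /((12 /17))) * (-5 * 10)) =72464457440890353542400 /93248525731688390051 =777.11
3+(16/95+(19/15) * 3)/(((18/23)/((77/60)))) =975467/102600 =9.51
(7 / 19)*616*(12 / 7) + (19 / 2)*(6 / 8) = 60219 / 152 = 396.18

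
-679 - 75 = -754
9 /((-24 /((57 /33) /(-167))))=0.00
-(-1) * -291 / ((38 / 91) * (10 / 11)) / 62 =-291291 / 23560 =-12.36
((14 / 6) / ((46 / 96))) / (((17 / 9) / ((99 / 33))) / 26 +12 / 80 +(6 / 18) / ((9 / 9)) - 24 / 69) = 786240 / 25789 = 30.49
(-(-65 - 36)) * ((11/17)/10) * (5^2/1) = 5555/34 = 163.38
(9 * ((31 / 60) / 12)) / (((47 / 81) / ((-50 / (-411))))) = 4185 / 51512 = 0.08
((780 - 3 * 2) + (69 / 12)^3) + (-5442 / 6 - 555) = -31865 / 64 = -497.89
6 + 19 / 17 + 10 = 291 / 17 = 17.12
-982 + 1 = -981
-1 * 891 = -891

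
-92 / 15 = -6.13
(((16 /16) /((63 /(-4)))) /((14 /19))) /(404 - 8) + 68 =5937605 /87318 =68.00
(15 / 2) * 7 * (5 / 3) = 175 / 2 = 87.50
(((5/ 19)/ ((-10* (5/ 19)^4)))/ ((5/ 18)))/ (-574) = 61731/ 1793750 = 0.03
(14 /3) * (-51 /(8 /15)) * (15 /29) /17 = -1575 /116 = -13.58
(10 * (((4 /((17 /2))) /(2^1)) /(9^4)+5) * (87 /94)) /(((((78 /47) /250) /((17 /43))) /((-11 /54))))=-561.42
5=5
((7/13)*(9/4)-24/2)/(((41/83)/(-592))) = 6891324/533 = 12929.31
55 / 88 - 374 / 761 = 813 / 6088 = 0.13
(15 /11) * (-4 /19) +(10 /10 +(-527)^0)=358 /209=1.71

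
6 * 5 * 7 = 210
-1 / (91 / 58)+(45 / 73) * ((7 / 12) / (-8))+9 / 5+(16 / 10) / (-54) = 31224859 / 28697760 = 1.09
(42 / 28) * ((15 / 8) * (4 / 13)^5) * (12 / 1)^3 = 4976640 / 371293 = 13.40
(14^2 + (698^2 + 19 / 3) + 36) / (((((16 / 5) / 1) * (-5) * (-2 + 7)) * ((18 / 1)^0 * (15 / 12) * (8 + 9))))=-1462327 / 5100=-286.73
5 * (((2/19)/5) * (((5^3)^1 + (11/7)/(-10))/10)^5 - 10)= 50889469989406007699/1596665000000000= 31872.35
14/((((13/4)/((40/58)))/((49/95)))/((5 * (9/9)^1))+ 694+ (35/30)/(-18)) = 1481760/73639501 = 0.02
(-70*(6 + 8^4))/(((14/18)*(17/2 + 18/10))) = -3691800/103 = -35842.72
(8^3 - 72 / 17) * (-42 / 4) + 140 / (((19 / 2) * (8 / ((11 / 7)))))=-1721149 / 323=-5328.63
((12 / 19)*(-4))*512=-1293.47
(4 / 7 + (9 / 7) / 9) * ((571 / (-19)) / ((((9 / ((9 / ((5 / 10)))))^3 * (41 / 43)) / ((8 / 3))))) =-7856960 / 16359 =-480.28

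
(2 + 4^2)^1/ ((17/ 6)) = 108/ 17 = 6.35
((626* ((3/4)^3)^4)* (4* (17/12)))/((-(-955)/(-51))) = -48072558537/8011120640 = -6.00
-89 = -89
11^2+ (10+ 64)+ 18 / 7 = 1383 / 7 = 197.57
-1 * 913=-913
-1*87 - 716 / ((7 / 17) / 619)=-1076439.57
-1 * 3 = -3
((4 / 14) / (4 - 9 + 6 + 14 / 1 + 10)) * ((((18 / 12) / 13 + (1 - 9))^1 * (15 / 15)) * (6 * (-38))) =9348 / 455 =20.55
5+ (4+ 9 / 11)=108 / 11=9.82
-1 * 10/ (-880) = 1/ 88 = 0.01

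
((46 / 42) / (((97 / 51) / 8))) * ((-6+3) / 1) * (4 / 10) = -18768 / 3395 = -5.53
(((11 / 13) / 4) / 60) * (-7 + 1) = -11 / 520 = -0.02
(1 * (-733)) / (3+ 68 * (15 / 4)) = -733 / 258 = -2.84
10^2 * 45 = 4500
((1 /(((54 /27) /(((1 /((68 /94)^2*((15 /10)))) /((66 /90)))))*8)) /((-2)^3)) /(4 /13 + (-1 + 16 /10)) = -717925 /48015616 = -0.01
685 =685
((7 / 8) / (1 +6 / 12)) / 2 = 0.29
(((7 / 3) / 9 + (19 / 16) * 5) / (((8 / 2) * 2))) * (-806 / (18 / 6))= -1078831 / 5184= -208.11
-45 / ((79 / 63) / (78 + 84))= -459270 / 79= -5813.54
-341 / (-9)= 341 / 9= 37.89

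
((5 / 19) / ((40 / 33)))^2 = 1089 / 23104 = 0.05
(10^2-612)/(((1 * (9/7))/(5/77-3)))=115712/99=1168.81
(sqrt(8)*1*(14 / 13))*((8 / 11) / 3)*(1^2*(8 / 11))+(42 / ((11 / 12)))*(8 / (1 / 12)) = 1792*sqrt(2) / 4719+48384 / 11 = 4399.08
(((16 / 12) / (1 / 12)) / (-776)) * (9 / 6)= -3 / 97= -0.03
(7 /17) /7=0.06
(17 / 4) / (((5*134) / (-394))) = -3349 / 1340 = -2.50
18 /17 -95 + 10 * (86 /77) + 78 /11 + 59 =-21836 /1309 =-16.68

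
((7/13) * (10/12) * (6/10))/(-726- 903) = -7/42354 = -0.00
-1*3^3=-27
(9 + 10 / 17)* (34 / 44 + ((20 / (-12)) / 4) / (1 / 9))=-21353 / 748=-28.55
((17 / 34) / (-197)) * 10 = -5 / 197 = -0.03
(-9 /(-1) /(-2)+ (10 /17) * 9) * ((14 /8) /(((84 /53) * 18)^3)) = 148877 /2487324672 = 0.00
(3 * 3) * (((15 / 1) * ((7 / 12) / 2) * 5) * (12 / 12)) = 1575 / 8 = 196.88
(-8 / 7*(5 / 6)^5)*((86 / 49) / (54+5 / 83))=-11153125 / 747973926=-0.01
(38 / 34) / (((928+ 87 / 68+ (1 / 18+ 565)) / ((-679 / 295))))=-464436 / 269787235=-0.00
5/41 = 0.12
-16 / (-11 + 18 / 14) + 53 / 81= 3169 / 1377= 2.30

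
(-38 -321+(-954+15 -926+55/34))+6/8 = -151071/68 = -2221.63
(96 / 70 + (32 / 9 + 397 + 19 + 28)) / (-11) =-141412 / 3465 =-40.81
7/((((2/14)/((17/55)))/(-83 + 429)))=5240.33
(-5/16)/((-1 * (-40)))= -1/128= -0.01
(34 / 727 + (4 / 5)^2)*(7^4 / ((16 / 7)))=104892487 / 145400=721.41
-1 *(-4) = 4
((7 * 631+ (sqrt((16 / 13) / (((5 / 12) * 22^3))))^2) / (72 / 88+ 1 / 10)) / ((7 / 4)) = 2748.91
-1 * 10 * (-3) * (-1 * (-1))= 30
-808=-808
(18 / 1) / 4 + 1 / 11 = 101 / 22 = 4.59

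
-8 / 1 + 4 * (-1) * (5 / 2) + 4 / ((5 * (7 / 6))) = -606 / 35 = -17.31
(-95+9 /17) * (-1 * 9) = 14454 /17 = 850.24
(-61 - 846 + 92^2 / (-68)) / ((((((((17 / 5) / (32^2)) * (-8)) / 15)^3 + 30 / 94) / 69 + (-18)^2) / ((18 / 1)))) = -129372176056320000000 / 2257681837494296359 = -57.30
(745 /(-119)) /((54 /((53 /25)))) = -7897 /32130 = -0.25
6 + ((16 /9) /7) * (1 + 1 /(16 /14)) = 136 /21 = 6.48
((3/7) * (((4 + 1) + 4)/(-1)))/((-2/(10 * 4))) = 77.14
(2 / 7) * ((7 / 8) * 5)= 5 / 4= 1.25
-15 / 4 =-3.75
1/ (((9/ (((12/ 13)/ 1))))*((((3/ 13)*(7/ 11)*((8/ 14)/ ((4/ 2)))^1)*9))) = 22/ 81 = 0.27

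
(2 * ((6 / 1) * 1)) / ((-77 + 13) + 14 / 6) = -36 / 185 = -0.19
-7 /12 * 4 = -7 /3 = -2.33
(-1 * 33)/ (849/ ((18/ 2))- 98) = 9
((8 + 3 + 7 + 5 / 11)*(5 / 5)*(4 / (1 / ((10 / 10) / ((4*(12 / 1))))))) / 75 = 203 / 9900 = 0.02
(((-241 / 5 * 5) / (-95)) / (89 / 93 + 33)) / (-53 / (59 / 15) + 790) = 0.00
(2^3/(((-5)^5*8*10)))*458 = -229/15625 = -0.01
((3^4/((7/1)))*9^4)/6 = 177147/14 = 12653.36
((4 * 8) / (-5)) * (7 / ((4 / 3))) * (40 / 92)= -336 / 23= -14.61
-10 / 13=-0.77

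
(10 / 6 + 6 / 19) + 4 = 341 / 57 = 5.98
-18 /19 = -0.95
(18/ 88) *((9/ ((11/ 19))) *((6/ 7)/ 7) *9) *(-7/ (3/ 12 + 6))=-83106/ 21175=-3.92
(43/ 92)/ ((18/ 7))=0.18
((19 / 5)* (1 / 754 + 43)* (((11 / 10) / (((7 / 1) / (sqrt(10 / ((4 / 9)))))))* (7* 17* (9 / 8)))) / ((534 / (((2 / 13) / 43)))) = 1036790271* sqrt(10) / 30009803200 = 0.11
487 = 487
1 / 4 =0.25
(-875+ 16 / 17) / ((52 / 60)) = -1008.53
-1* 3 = -3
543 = 543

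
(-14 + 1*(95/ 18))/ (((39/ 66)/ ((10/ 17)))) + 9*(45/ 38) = 149285/ 75582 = 1.98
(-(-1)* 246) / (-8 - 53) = -246 / 61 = -4.03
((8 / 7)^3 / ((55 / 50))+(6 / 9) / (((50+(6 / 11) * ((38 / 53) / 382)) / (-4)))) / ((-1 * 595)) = -0.00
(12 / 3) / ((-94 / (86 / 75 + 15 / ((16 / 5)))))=-7001 / 28200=-0.25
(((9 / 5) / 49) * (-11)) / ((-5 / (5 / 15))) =33 / 1225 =0.03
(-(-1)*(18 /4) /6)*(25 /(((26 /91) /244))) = 32025 /2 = 16012.50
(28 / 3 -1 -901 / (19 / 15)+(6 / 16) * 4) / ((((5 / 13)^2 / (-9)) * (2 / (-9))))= -364898547 / 1900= -192051.87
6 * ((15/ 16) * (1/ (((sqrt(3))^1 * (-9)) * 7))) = -5 * sqrt(3)/ 168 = -0.05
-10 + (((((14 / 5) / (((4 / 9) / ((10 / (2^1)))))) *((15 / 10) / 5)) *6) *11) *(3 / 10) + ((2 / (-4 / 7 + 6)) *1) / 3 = 1010227 / 5700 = 177.23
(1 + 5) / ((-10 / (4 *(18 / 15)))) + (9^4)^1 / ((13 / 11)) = 1803339 / 325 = 5548.74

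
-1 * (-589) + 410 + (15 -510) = 504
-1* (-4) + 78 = 82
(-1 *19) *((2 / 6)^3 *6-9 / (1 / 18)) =27664 / 9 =3073.78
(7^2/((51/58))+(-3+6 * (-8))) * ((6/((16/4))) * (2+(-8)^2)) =467.82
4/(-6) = -2/3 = -0.67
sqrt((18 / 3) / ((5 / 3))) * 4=12 * sqrt(10) / 5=7.59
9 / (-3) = -3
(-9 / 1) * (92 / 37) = -828 / 37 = -22.38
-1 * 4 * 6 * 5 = -120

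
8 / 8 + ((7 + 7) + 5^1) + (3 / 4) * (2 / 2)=20.75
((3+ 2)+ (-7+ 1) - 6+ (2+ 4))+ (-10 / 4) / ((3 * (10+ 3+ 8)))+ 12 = 1381 / 126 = 10.96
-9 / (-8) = 9 / 8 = 1.12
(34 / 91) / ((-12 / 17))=-289 / 546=-0.53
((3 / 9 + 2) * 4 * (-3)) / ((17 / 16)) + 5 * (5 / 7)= -2711 / 119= -22.78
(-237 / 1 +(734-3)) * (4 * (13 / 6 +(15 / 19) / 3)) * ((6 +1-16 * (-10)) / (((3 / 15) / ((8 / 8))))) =12027340 / 3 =4009113.33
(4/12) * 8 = 8/3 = 2.67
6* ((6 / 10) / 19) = 18 / 95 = 0.19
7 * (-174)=-1218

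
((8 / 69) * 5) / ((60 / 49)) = 98 / 207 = 0.47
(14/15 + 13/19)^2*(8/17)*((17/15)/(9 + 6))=1700168/18275625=0.09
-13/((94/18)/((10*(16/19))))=-18720/893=-20.96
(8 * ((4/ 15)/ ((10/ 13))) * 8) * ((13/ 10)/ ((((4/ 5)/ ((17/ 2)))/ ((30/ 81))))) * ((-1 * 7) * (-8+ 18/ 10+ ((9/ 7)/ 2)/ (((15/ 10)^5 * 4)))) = 268407152/ 54675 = 4909.14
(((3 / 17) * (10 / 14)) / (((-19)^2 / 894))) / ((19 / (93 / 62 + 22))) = 315135 / 816221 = 0.39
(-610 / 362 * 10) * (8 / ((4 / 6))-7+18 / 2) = -42700 / 181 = -235.91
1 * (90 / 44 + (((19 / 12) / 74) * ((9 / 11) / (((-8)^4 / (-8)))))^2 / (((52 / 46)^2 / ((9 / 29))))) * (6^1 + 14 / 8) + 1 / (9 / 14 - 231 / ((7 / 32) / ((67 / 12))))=285127064961208733698049 / 17986702652778521559040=15.85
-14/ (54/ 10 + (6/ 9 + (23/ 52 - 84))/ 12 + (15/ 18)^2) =43680/ 2537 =17.22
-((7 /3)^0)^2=-1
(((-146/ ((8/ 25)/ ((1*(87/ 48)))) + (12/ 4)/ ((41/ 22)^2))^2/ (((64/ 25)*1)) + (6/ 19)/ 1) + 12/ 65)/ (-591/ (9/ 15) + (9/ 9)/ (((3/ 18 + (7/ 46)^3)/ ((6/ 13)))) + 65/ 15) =-36358724067373559719150617/ 133386692961360887152640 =-272.58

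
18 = 18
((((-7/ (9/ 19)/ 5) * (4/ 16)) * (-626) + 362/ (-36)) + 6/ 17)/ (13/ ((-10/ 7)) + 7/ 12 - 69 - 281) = -1385696/ 1097061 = -1.26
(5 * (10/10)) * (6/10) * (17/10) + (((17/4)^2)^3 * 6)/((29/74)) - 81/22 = 147362175033/1633280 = 90224.69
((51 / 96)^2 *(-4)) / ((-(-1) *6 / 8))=-289 / 192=-1.51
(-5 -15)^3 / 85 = -1600 / 17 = -94.12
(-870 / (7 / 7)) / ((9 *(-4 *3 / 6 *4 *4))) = 145 / 48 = 3.02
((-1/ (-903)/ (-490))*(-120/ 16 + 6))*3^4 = 0.00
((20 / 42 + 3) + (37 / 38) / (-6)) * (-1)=-1763 / 532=-3.31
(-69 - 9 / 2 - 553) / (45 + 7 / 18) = -11277 / 817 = -13.80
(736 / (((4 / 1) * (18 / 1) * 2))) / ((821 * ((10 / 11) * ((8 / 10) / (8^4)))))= 259072 / 7389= 35.06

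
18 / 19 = 0.95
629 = 629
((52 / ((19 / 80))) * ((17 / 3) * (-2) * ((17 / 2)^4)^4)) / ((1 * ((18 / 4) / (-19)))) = 53770617022611889671505 / 6912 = 7779313805354729408.49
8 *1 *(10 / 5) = 16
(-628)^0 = 1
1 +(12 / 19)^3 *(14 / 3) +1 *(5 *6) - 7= 172680 / 6859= 25.18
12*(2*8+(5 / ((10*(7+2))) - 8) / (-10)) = 3023 / 15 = 201.53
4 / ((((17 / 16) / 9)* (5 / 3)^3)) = 15552 / 2125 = 7.32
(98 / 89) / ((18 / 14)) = 686 / 801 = 0.86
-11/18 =-0.61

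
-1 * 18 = -18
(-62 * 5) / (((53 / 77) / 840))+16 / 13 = -260659552 / 689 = -378315.75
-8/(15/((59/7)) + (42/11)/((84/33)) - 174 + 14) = 944/18493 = 0.05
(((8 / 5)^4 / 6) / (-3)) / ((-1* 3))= 2048 / 16875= 0.12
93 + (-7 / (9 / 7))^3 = -49852 / 729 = -68.38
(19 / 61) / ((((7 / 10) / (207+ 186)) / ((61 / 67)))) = 159.21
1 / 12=0.08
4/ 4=1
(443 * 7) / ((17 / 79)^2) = 19353341 / 289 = 66966.58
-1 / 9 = -0.11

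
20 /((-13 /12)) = -240 /13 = -18.46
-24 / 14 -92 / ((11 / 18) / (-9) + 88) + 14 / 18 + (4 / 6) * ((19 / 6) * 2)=2.24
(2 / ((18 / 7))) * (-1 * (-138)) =322 / 3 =107.33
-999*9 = -8991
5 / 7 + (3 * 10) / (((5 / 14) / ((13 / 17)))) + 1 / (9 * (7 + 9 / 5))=3061279 / 47124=64.96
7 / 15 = 0.47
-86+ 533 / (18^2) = -27331 / 324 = -84.35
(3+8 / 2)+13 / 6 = 55 / 6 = 9.17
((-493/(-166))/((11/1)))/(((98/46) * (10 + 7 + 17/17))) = 11339/1610532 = 0.01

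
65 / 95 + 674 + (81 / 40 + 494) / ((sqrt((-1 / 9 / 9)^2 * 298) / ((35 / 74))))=12819 / 19 + 11249847 * sqrt(298) / 176416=1775.51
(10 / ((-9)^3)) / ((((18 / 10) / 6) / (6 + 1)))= -700 / 2187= -0.32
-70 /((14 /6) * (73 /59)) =-1770 /73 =-24.25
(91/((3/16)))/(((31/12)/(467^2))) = 1270150336/31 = 40972591.48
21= 21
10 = 10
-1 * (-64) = 64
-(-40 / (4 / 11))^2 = -12100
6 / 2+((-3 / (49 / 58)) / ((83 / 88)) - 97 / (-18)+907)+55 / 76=2537994199 / 2781828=912.35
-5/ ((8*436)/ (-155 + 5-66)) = 135/ 436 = 0.31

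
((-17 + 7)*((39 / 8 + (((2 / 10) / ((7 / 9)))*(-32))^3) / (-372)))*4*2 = -63143617 / 531650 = -118.77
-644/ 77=-92/ 11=-8.36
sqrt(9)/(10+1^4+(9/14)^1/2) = 84/317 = 0.26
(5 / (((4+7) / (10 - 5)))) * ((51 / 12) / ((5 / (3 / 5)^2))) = 153 / 220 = 0.70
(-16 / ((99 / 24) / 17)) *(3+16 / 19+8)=-163200 / 209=-780.86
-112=-112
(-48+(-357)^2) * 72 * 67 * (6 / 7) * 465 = 1714684962960 / 7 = 244954994708.57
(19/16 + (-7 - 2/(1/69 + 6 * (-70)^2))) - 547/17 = -20961571669/551779472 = -37.99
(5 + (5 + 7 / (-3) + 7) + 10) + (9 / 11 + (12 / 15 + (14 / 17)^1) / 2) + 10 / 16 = 604121 / 22440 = 26.92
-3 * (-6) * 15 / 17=270 / 17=15.88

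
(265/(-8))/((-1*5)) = 53/8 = 6.62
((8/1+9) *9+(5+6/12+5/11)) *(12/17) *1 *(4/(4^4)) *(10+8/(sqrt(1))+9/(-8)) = 1416285/47872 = 29.58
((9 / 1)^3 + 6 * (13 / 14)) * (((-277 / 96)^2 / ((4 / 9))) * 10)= 986351295 / 7168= 137604.81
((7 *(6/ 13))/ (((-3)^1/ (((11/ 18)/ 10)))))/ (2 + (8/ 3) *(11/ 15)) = -77/ 4628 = -0.02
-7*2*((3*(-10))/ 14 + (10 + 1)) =-124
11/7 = 1.57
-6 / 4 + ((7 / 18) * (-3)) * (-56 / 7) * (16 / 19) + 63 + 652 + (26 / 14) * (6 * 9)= 655673 / 798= 821.65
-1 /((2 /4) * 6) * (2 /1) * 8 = -16 /3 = -5.33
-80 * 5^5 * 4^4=-64000000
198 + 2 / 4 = 397 / 2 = 198.50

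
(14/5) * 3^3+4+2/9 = 3592/45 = 79.82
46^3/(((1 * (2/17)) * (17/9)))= 438012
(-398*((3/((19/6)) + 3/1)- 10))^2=2094892900/361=5803027.42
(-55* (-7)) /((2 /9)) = 3465 /2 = 1732.50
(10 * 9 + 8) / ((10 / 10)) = 98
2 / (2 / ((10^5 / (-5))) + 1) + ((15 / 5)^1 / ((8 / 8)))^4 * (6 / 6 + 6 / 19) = 108.58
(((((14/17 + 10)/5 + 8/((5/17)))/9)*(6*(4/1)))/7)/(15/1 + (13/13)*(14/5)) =6656/10591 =0.63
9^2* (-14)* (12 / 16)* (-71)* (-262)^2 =4145102262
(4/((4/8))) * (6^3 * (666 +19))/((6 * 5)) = 39456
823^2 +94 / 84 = 28447865 / 42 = 677330.12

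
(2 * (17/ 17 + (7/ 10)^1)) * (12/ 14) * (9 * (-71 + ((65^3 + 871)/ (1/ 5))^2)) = 248837165143146/ 5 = 49767433028629.20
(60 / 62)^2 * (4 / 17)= 3600 / 16337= 0.22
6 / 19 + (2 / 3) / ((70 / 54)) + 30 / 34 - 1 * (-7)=98494 / 11305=8.71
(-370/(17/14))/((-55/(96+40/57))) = 5710432/10659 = 535.74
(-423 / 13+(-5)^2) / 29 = -98 / 377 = -0.26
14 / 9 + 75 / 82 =2.47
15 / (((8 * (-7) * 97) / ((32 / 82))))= -30 / 27839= -0.00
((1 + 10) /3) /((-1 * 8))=-11 /24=-0.46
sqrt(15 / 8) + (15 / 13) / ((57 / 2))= 10 / 247 + sqrt(30) / 4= 1.41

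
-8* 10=-80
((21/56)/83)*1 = 3/664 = 0.00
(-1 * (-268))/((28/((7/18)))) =67/18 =3.72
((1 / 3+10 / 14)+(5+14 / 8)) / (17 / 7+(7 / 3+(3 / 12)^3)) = 10480 / 6421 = 1.63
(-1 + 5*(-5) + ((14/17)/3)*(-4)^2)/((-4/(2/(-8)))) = -551/408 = -1.35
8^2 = 64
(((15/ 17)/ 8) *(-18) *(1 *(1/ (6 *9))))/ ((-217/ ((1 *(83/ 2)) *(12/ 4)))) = 1245/ 59024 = 0.02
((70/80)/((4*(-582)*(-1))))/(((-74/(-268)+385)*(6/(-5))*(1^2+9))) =-469/5769007488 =-0.00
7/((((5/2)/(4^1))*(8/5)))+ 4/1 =11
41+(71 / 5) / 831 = 41.02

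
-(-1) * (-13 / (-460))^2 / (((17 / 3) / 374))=5577 / 105800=0.05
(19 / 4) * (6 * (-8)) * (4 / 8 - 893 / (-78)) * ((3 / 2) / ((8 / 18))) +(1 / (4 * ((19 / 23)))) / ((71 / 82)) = -322476983 / 35074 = -9194.19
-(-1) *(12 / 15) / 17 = 4 / 85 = 0.05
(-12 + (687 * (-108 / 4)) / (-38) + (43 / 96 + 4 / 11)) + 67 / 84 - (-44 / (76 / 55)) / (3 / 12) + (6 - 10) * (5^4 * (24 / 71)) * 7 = -929019781 / 174944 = -5310.38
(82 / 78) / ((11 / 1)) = 41 / 429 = 0.10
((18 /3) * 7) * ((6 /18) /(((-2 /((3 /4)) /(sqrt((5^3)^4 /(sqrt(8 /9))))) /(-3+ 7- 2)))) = -328125 * 2^(1 /4) * sqrt(3) /4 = -168965.27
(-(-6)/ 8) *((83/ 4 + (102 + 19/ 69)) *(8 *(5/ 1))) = 169775/ 46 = 3690.76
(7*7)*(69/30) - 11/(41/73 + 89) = 1840074/16345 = 112.58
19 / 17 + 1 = 36 / 17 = 2.12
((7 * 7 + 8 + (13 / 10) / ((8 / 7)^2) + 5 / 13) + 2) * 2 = 502361 / 4160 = 120.76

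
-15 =-15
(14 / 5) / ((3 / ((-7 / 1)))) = -98 / 15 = -6.53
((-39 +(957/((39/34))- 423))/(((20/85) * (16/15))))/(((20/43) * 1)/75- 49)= -99507375/3286504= -30.28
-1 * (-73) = 73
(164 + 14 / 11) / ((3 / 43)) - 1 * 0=26058 / 11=2368.91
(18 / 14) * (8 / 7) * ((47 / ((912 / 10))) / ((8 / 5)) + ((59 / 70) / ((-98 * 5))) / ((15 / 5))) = 30173067 / 63866600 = 0.47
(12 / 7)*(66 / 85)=792 / 595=1.33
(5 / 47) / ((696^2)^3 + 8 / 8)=5 / 5342607821353254959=0.00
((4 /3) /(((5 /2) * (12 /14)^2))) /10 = 0.07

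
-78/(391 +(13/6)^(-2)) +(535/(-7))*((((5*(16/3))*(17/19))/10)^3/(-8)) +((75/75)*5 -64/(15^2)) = 1174389066043/8745739425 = 134.28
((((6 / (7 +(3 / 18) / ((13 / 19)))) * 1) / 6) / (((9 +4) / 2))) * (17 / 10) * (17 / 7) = 1734 / 19775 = 0.09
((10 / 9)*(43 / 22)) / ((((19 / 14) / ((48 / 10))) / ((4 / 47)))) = 19264 / 29469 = 0.65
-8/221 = -0.04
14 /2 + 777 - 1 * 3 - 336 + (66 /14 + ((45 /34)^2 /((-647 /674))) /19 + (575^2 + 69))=16470248427149 /49737478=331143.62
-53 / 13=-4.08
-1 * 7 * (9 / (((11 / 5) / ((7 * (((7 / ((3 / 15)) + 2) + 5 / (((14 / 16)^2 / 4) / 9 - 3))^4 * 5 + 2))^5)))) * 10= -81226510477594832261341051618943785400934784595049704447455644182950971276700750282589653594817765212567438491135814350 / 591115929524599255971866180692629213977653011026939520037236208656924835540811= -137412149496496686141550500000000000000000.00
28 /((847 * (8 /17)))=17 /242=0.07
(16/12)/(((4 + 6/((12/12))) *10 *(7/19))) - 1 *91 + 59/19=-876389/9975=-87.86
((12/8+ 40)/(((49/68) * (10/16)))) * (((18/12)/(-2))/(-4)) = 4233/245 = 17.28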